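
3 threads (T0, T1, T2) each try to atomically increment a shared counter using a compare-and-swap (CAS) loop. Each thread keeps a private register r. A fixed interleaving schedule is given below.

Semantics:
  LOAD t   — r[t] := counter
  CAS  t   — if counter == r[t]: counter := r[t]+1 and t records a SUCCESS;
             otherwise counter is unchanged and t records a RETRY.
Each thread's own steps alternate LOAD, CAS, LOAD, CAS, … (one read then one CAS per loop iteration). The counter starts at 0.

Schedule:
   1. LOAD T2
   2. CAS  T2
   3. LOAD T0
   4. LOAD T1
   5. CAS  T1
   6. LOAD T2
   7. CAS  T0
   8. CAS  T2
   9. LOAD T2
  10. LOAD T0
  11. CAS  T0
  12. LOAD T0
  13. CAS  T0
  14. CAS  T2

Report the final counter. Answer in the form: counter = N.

counter = 5

[1] T2.load  rd  (counter 0, T2.r 0)
[2] T2.cas  hit  (counter 1, T2.r 0)
[3] T0.load  rd  (counter 1, T0.r 1)
[4] T1.load  rd  (counter 1, T1.r 1)
[5] T1.cas  hit  (counter 2, T1.r 1)
[6] T2.load  rd  (counter 2, T2.r 2)
[7] T0.cas  miss  (counter 2, T0.r 1)
[8] T2.cas  hit  (counter 3, T2.r 2)
[9] T2.load  rd  (counter 3, T2.r 3)
[10] T0.load  rd  (counter 3, T0.r 3)
[11] T0.cas  hit  (counter 4, T0.r 3)
[12] T0.load  rd  (counter 4, T0.r 4)
[13] T0.cas  hit  (counter 5, T0.r 4)
[14] T2.cas  miss  (counter 5, T2.r 3)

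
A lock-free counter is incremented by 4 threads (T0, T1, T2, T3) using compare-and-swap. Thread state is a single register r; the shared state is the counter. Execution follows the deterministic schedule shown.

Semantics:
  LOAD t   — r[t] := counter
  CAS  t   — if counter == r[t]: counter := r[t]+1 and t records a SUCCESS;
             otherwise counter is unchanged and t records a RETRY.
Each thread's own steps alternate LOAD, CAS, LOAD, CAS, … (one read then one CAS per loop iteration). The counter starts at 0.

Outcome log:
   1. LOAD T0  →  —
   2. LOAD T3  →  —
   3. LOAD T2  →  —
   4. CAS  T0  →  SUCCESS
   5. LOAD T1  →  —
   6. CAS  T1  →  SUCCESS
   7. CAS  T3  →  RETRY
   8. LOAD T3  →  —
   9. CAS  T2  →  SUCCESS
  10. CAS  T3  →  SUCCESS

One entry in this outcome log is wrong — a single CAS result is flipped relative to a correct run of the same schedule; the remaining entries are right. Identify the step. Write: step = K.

step = 9

Correct run:
step 1: T0 LOAD ⇒ load; ctr=0 reg=0
step 2: T3 LOAD ⇒ load; ctr=0 reg=0
step 3: T2 LOAD ⇒ load; ctr=0 reg=0
step 4: T0 CAS ⇒ ok; ctr=1 reg=0
step 5: T1 LOAD ⇒ load; ctr=1 reg=1
step 6: T1 CAS ⇒ ok; ctr=2 reg=1
step 7: T3 CAS ⇒ retry; ctr=2 reg=0
step 8: T3 LOAD ⇒ load; ctr=2 reg=2
step 9: T2 CAS ⇒ retry; ctr=2 reg=0
step 10: T3 CAS ⇒ ok; ctr=3 reg=2
Mismatch at 9.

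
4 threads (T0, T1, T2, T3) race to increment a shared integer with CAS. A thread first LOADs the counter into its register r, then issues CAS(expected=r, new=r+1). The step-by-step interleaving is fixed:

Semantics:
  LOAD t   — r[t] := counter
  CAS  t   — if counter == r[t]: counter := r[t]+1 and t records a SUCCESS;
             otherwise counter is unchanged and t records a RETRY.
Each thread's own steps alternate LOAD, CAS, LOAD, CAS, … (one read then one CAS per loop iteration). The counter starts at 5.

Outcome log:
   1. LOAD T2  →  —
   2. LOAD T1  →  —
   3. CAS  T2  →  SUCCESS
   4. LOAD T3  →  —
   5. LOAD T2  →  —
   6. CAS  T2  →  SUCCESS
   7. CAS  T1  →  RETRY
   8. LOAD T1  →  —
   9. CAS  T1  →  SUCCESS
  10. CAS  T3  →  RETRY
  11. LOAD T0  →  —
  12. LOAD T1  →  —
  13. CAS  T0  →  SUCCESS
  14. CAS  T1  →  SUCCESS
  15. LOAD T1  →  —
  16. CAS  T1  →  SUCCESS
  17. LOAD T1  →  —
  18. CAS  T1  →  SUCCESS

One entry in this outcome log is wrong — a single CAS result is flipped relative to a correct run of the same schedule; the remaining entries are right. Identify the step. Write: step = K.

Reference trace:
step 1: T2 LOAD ⇒ load; ctr=5 reg=5
step 2: T1 LOAD ⇒ load; ctr=5 reg=5
step 3: T2 CAS ⇒ ok; ctr=6 reg=5
step 4: T3 LOAD ⇒ load; ctr=6 reg=6
step 5: T2 LOAD ⇒ load; ctr=6 reg=6
step 6: T2 CAS ⇒ ok; ctr=7 reg=6
step 7: T1 CAS ⇒ retry; ctr=7 reg=5
step 8: T1 LOAD ⇒ load; ctr=7 reg=7
step 9: T1 CAS ⇒ ok; ctr=8 reg=7
step 10: T3 CAS ⇒ retry; ctr=8 reg=6
step 11: T0 LOAD ⇒ load; ctr=8 reg=8
step 12: T1 LOAD ⇒ load; ctr=8 reg=8
step 13: T0 CAS ⇒ ok; ctr=9 reg=8
step 14: T1 CAS ⇒ retry; ctr=9 reg=8
step 15: T1 LOAD ⇒ load; ctr=9 reg=9
step 16: T1 CAS ⇒ ok; ctr=10 reg=9
step 17: T1 LOAD ⇒ load; ctr=10 reg=10
step 18: T1 CAS ⇒ ok; ctr=11 reg=10
Mismatch at 14.

step = 14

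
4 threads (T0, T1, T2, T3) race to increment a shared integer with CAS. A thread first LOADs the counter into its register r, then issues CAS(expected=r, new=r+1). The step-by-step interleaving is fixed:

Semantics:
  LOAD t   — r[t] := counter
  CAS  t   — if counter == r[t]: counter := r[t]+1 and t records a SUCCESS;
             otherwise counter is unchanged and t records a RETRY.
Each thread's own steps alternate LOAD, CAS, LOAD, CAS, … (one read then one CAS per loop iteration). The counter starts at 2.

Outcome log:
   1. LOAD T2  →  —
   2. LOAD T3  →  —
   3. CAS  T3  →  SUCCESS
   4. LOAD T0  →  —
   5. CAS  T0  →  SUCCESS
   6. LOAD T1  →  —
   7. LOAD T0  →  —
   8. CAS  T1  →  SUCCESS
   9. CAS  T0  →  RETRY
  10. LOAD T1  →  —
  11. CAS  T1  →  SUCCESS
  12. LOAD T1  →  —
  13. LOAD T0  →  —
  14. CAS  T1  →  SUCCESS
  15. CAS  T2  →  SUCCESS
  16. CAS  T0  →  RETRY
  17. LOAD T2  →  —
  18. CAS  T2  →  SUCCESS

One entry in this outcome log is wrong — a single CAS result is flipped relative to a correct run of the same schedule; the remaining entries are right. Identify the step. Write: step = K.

step = 15

Reference trace:
step 1: T2 LOAD ⇒ load; ctr=2 reg=2
step 2: T3 LOAD ⇒ load; ctr=2 reg=2
step 3: T3 CAS ⇒ ok; ctr=3 reg=2
step 4: T0 LOAD ⇒ load; ctr=3 reg=3
step 5: T0 CAS ⇒ ok; ctr=4 reg=3
step 6: T1 LOAD ⇒ load; ctr=4 reg=4
step 7: T0 LOAD ⇒ load; ctr=4 reg=4
step 8: T1 CAS ⇒ ok; ctr=5 reg=4
step 9: T0 CAS ⇒ retry; ctr=5 reg=4
step 10: T1 LOAD ⇒ load; ctr=5 reg=5
step 11: T1 CAS ⇒ ok; ctr=6 reg=5
step 12: T1 LOAD ⇒ load; ctr=6 reg=6
step 13: T0 LOAD ⇒ load; ctr=6 reg=6
step 14: T1 CAS ⇒ ok; ctr=7 reg=6
step 15: T2 CAS ⇒ retry; ctr=7 reg=2
step 16: T0 CAS ⇒ retry; ctr=7 reg=6
step 17: T2 LOAD ⇒ load; ctr=7 reg=7
step 18: T2 CAS ⇒ ok; ctr=8 reg=7
Flip is step 15.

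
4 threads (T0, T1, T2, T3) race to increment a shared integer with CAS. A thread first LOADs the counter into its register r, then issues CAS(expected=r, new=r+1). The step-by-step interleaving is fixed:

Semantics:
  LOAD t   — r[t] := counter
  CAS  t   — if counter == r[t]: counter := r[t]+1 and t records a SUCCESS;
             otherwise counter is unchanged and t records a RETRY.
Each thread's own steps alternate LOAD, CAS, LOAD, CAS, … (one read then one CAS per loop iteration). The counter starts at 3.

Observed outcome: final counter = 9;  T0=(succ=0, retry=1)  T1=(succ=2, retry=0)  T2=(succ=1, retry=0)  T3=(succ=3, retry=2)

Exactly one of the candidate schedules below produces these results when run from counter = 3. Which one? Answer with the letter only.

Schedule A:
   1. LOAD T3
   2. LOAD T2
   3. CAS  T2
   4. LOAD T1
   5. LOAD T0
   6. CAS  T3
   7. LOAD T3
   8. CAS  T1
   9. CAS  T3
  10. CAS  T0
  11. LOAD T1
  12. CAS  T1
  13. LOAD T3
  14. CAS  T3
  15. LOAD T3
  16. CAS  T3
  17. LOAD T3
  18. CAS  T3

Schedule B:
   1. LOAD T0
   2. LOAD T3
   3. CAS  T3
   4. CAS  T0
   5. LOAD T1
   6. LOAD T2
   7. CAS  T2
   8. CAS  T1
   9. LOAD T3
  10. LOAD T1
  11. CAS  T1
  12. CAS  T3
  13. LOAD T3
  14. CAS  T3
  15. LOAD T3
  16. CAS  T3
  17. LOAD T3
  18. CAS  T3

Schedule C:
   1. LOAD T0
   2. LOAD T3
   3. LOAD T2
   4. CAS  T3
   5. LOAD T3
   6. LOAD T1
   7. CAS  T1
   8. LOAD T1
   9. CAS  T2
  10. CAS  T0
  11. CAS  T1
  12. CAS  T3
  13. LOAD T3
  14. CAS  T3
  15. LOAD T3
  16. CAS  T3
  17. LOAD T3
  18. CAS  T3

Run A:
step 1: T3 LOAD ⇒ load; ctr=3 reg=3
step 2: T2 LOAD ⇒ load; ctr=3 reg=3
step 3: T2 CAS ⇒ ok; ctr=4 reg=3
step 4: T1 LOAD ⇒ load; ctr=4 reg=4
step 5: T0 LOAD ⇒ load; ctr=4 reg=4
step 6: T3 CAS ⇒ retry; ctr=4 reg=3
step 7: T3 LOAD ⇒ load; ctr=4 reg=4
step 8: T1 CAS ⇒ ok; ctr=5 reg=4
step 9: T3 CAS ⇒ retry; ctr=5 reg=4
step 10: T0 CAS ⇒ retry; ctr=5 reg=4
step 11: T1 LOAD ⇒ load; ctr=5 reg=5
step 12: T1 CAS ⇒ ok; ctr=6 reg=5
step 13: T3 LOAD ⇒ load; ctr=6 reg=6
step 14: T3 CAS ⇒ ok; ctr=7 reg=6
step 15: T3 LOAD ⇒ load; ctr=7 reg=7
step 16: T3 CAS ⇒ ok; ctr=8 reg=7
step 17: T3 LOAD ⇒ load; ctr=8 reg=8
step 18: T3 CAS ⇒ ok; ctr=9 reg=8

A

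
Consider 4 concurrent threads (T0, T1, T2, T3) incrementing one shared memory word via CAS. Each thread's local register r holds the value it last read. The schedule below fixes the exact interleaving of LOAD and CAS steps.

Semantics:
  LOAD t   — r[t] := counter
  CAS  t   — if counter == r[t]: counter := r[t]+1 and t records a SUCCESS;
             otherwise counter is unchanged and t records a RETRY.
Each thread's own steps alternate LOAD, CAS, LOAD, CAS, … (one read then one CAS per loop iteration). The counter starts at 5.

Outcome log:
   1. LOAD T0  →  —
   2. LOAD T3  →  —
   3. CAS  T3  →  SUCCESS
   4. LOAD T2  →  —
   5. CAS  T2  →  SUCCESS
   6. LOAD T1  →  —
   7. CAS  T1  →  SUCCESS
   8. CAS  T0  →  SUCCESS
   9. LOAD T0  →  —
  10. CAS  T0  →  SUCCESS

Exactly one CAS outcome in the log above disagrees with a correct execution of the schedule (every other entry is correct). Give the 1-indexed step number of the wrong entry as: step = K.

step = 8

Correct run:
   1) LOAD T0:  M=5  r_T0=5
   2) LOAD T3:  M=5  r_T3=5
   3) CAS  T3:  M=6  r_T3=5 ✓
   4) LOAD T2:  M=6  r_T2=6
   5) CAS  T2:  M=7  r_T2=6 ✓
   6) LOAD T1:  M=7  r_T1=7
   7) CAS  T1:  M=8  r_T1=7 ✓
   8) CAS  T0:  M=8  r_T0=5 ✗
   9) LOAD T0:  M=8  r_T0=8
  10) CAS  T0:  M=9  r_T0=8 ✓
Mismatch at 8.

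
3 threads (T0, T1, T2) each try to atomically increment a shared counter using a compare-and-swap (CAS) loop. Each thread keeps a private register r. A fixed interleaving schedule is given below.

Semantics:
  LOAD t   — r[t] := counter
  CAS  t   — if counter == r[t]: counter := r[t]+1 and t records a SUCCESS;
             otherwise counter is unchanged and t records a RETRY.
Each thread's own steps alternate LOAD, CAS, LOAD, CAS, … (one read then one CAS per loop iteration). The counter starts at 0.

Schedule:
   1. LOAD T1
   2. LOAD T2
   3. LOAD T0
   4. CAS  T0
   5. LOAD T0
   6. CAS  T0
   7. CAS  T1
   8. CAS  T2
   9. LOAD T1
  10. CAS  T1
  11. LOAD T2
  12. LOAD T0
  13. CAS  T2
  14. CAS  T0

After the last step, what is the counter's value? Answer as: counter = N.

counter = 4

1. LOAD T1 → mem=0 r[T1]=0 [LOAD]
2. LOAD T2 → mem=0 r[T2]=0 [LOAD]
3. LOAD T0 → mem=0 r[T0]=0 [LOAD]
4. CAS T0 → mem=1 r[T0]=0 [OK]
5. LOAD T0 → mem=1 r[T0]=1 [LOAD]
6. CAS T0 → mem=2 r[T0]=1 [OK]
7. CAS T1 → mem=2 r[T1]=0 [RETRY]
8. CAS T2 → mem=2 r[T2]=0 [RETRY]
9. LOAD T1 → mem=2 r[T1]=2 [LOAD]
10. CAS T1 → mem=3 r[T1]=2 [OK]
11. LOAD T2 → mem=3 r[T2]=3 [LOAD]
12. LOAD T0 → mem=3 r[T0]=3 [LOAD]
13. CAS T2 → mem=4 r[T2]=3 [OK]
14. CAS T0 → mem=4 r[T0]=3 [RETRY]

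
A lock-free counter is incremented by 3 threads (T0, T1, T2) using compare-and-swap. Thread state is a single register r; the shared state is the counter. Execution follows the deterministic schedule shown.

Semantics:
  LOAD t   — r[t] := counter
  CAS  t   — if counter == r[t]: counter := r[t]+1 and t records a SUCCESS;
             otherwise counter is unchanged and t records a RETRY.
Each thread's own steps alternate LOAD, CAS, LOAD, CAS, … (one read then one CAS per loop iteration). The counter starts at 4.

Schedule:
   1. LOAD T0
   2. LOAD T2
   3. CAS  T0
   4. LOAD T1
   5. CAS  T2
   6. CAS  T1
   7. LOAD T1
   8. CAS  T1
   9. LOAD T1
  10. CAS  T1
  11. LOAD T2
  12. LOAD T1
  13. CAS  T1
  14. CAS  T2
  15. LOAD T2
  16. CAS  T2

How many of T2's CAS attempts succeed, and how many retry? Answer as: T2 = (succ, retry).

T2 = (1, 2)

T0 LOAD — after: cnt=4, r=4 — load
T2 LOAD — after: cnt=4, r=4 — load
T0 CAS — after: cnt=5, r=4 — ok
T1 LOAD — after: cnt=5, r=5 — load
T2 CAS — after: cnt=5, r=4 — retry
T1 CAS — after: cnt=6, r=5 — ok
T1 LOAD — after: cnt=6, r=6 — load
T1 CAS — after: cnt=7, r=6 — ok
T1 LOAD — after: cnt=7, r=7 — load
T1 CAS — after: cnt=8, r=7 — ok
T2 LOAD — after: cnt=8, r=8 — load
T1 LOAD — after: cnt=8, r=8 — load
T1 CAS — after: cnt=9, r=8 — ok
T2 CAS — after: cnt=9, r=8 — retry
T2 LOAD — after: cnt=9, r=9 — load
T2 CAS — after: cnt=10, r=9 — ok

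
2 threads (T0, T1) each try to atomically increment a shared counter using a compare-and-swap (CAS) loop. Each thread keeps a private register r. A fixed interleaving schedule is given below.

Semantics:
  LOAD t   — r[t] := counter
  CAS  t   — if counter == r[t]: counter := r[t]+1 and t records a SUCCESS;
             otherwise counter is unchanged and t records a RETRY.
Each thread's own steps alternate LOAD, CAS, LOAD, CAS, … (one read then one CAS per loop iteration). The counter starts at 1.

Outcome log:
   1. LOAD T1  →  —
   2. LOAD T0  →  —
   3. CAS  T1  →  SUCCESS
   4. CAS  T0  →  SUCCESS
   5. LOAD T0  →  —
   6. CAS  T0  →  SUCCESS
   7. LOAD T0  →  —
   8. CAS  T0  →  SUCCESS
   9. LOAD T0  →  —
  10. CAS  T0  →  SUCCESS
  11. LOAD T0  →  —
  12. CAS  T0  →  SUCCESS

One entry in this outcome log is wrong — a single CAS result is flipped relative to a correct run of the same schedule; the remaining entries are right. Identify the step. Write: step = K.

step = 4

Correct run:
   1) LOAD T1:  M=1  r_T1=1
   2) LOAD T0:  M=1  r_T0=1
   3) CAS  T1:  M=2  r_T1=1 ✓
   4) CAS  T0:  M=2  r_T0=1 ✗
   5) LOAD T0:  M=2  r_T0=2
   6) CAS  T0:  M=3  r_T0=2 ✓
   7) LOAD T0:  M=3  r_T0=3
   8) CAS  T0:  M=4  r_T0=3 ✓
   9) LOAD T0:  M=4  r_T0=4
  10) CAS  T0:  M=5  r_T0=4 ✓
  11) LOAD T0:  M=5  r_T0=5
  12) CAS  T0:  M=6  r_T0=5 ✓
Log disagrees first at step 4.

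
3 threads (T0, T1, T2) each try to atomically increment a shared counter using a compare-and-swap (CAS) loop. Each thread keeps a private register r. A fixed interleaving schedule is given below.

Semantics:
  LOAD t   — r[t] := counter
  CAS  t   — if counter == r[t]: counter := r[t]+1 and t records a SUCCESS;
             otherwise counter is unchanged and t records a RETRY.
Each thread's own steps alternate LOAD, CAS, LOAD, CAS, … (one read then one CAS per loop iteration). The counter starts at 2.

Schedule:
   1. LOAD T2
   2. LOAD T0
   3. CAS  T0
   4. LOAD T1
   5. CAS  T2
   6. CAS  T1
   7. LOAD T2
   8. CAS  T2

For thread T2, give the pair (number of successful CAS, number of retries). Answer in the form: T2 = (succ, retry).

T2 = (1, 1)

T2 LOAD — after: cnt=2, r=2 — load
T0 LOAD — after: cnt=2, r=2 — load
T0 CAS — after: cnt=3, r=2 — ok
T1 LOAD — after: cnt=3, r=3 — load
T2 CAS — after: cnt=3, r=2 — retry
T1 CAS — after: cnt=4, r=3 — ok
T2 LOAD — after: cnt=4, r=4 — load
T2 CAS — after: cnt=5, r=4 — ok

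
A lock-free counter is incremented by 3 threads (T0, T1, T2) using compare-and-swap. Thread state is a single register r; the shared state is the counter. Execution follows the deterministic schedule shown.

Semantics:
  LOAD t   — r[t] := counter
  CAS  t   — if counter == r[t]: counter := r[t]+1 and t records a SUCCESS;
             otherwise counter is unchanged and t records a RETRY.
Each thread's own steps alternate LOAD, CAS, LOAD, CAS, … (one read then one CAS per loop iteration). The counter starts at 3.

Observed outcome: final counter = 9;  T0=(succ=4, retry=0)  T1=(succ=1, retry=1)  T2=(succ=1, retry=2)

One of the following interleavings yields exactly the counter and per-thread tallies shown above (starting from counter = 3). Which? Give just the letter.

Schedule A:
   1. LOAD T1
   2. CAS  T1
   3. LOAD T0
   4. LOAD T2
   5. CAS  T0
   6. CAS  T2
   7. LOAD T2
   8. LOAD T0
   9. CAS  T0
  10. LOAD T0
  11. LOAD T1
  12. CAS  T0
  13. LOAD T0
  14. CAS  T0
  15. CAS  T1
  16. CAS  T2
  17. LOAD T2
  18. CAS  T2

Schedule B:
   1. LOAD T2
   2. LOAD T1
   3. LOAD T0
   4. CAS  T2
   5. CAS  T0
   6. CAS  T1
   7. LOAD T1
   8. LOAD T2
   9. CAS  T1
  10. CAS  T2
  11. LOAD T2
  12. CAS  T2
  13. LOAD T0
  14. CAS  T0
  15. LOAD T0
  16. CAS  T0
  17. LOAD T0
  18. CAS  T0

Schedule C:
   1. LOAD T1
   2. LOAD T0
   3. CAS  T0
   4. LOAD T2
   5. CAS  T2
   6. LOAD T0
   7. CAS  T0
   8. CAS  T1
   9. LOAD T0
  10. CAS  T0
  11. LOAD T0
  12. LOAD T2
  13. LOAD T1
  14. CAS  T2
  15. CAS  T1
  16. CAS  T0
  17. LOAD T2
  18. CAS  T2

Tracing schedule A:
T1 LOAD — after: cnt=3, r=3 — load
T1 CAS — after: cnt=4, r=3 — ok
T0 LOAD — after: cnt=4, r=4 — load
T2 LOAD — after: cnt=4, r=4 — load
T0 CAS — after: cnt=5, r=4 — ok
T2 CAS — after: cnt=5, r=4 — retry
T2 LOAD — after: cnt=5, r=5 — load
T0 LOAD — after: cnt=5, r=5 — load
T0 CAS — after: cnt=6, r=5 — ok
T0 LOAD — after: cnt=6, r=6 — load
T1 LOAD — after: cnt=6, r=6 — load
T0 CAS — after: cnt=7, r=6 — ok
T0 LOAD — after: cnt=7, r=7 — load
T0 CAS — after: cnt=8, r=7 — ok
T1 CAS — after: cnt=8, r=6 — retry
T2 CAS — after: cnt=8, r=5 — retry
T2 LOAD — after: cnt=8, r=8 — load
T2 CAS — after: cnt=9, r=8 — ok

A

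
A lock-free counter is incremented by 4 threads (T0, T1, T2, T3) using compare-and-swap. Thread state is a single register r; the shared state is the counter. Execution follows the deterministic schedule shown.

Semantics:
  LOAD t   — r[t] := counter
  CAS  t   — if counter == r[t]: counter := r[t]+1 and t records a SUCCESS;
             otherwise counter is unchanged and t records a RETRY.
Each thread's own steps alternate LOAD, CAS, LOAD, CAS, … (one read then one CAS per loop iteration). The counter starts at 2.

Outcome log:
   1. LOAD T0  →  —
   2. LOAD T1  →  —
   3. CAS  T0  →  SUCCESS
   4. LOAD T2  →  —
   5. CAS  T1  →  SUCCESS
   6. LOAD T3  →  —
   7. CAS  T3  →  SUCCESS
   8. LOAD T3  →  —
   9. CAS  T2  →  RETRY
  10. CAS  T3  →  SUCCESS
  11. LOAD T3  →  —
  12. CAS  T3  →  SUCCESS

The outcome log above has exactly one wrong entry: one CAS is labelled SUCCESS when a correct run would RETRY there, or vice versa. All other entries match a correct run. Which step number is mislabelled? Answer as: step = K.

step = 5

Re-executing:
step 1: T0 LOAD ⇒ load; ctr=2 reg=2
step 2: T1 LOAD ⇒ load; ctr=2 reg=2
step 3: T0 CAS ⇒ ok; ctr=3 reg=2
step 4: T2 LOAD ⇒ load; ctr=3 reg=3
step 5: T1 CAS ⇒ retry; ctr=3 reg=2
step 6: T3 LOAD ⇒ load; ctr=3 reg=3
step 7: T3 CAS ⇒ ok; ctr=4 reg=3
step 8: T3 LOAD ⇒ load; ctr=4 reg=4
step 9: T2 CAS ⇒ retry; ctr=4 reg=3
step 10: T3 CAS ⇒ ok; ctr=5 reg=4
step 11: T3 LOAD ⇒ load; ctr=5 reg=5
step 12: T3 CAS ⇒ ok; ctr=6 reg=5
Flip is step 5.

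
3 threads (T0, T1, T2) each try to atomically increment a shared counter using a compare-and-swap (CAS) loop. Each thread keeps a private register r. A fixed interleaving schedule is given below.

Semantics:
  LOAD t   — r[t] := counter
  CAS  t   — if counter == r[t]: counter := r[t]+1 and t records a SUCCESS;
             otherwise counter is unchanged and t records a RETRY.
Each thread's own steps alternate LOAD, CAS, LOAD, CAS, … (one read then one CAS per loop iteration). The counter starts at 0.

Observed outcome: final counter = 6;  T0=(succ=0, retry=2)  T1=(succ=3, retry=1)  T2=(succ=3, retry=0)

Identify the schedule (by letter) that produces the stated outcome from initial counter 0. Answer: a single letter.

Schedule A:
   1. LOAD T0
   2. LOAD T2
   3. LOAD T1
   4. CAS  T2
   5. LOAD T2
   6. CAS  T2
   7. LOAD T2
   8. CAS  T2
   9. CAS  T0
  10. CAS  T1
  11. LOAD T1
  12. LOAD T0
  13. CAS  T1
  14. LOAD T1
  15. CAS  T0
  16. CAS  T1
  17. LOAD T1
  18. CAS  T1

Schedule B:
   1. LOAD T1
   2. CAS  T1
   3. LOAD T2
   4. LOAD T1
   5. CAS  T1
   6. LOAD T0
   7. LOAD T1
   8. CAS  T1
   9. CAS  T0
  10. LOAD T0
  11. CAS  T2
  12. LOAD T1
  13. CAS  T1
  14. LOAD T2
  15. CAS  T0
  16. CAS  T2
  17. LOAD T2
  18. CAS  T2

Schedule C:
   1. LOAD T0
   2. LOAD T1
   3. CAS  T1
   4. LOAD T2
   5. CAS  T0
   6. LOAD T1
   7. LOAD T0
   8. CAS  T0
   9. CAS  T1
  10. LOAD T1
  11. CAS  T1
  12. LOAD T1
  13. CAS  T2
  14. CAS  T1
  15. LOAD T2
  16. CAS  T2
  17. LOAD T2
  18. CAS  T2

Simulating candidate A:
1. LOAD T0 → mem=0 r[T0]=0 [LOAD]
2. LOAD T2 → mem=0 r[T2]=0 [LOAD]
3. LOAD T1 → mem=0 r[T1]=0 [LOAD]
4. CAS T2 → mem=1 r[T2]=0 [OK]
5. LOAD T2 → mem=1 r[T2]=1 [LOAD]
6. CAS T2 → mem=2 r[T2]=1 [OK]
7. LOAD T2 → mem=2 r[T2]=2 [LOAD]
8. CAS T2 → mem=3 r[T2]=2 [OK]
9. CAS T0 → mem=3 r[T0]=0 [RETRY]
10. CAS T1 → mem=3 r[T1]=0 [RETRY]
11. LOAD T1 → mem=3 r[T1]=3 [LOAD]
12. LOAD T0 → mem=3 r[T0]=3 [LOAD]
13. CAS T1 → mem=4 r[T1]=3 [OK]
14. LOAD T1 → mem=4 r[T1]=4 [LOAD]
15. CAS T0 → mem=4 r[T0]=3 [RETRY]
16. CAS T1 → mem=5 r[T1]=4 [OK]
17. LOAD T1 → mem=5 r[T1]=5 [LOAD]
18. CAS T1 → mem=6 r[T1]=5 [OK]

A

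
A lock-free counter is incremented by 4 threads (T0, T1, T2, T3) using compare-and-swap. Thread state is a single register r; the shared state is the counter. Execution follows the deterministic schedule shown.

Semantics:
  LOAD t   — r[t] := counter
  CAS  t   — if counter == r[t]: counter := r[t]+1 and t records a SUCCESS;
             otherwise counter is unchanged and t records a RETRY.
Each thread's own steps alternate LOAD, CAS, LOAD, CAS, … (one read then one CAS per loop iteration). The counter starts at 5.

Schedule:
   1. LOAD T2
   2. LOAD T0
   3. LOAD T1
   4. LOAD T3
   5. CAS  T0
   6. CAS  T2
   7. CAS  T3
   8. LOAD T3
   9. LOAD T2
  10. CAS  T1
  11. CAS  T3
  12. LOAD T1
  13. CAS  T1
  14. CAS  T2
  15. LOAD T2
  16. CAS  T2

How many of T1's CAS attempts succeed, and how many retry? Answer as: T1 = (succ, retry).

1. LOAD T2 → mem=5 r[T2]=5 [LOAD]
2. LOAD T0 → mem=5 r[T0]=5 [LOAD]
3. LOAD T1 → mem=5 r[T1]=5 [LOAD]
4. LOAD T3 → mem=5 r[T3]=5 [LOAD]
5. CAS T0 → mem=6 r[T0]=5 [OK]
6. CAS T2 → mem=6 r[T2]=5 [RETRY]
7. CAS T3 → mem=6 r[T3]=5 [RETRY]
8. LOAD T3 → mem=6 r[T3]=6 [LOAD]
9. LOAD T2 → mem=6 r[T2]=6 [LOAD]
10. CAS T1 → mem=6 r[T1]=5 [RETRY]
11. CAS T3 → mem=7 r[T3]=6 [OK]
12. LOAD T1 → mem=7 r[T1]=7 [LOAD]
13. CAS T1 → mem=8 r[T1]=7 [OK]
14. CAS T2 → mem=8 r[T2]=6 [RETRY]
15. LOAD T2 → mem=8 r[T2]=8 [LOAD]
16. CAS T2 → mem=9 r[T2]=8 [OK]

T1 = (1, 1)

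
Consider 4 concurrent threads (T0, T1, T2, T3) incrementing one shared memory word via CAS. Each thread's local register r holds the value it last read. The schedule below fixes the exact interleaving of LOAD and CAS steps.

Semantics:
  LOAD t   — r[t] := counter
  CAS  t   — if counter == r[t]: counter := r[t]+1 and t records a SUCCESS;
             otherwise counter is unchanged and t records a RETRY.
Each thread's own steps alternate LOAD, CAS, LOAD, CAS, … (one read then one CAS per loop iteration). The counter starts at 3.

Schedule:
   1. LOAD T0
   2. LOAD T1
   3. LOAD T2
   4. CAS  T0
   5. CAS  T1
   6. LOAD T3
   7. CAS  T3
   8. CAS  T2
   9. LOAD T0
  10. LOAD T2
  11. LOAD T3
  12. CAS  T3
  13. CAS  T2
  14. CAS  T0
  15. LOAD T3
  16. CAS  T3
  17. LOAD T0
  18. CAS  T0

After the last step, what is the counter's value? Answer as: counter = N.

step 1: T0 LOAD ⇒ load; ctr=3 reg=3
step 2: T1 LOAD ⇒ load; ctr=3 reg=3
step 3: T2 LOAD ⇒ load; ctr=3 reg=3
step 4: T0 CAS ⇒ ok; ctr=4 reg=3
step 5: T1 CAS ⇒ retry; ctr=4 reg=3
step 6: T3 LOAD ⇒ load; ctr=4 reg=4
step 7: T3 CAS ⇒ ok; ctr=5 reg=4
step 8: T2 CAS ⇒ retry; ctr=5 reg=3
step 9: T0 LOAD ⇒ load; ctr=5 reg=5
step 10: T2 LOAD ⇒ load; ctr=5 reg=5
step 11: T3 LOAD ⇒ load; ctr=5 reg=5
step 12: T3 CAS ⇒ ok; ctr=6 reg=5
step 13: T2 CAS ⇒ retry; ctr=6 reg=5
step 14: T0 CAS ⇒ retry; ctr=6 reg=5
step 15: T3 LOAD ⇒ load; ctr=6 reg=6
step 16: T3 CAS ⇒ ok; ctr=7 reg=6
step 17: T0 LOAD ⇒ load; ctr=7 reg=7
step 18: T0 CAS ⇒ ok; ctr=8 reg=7

counter = 8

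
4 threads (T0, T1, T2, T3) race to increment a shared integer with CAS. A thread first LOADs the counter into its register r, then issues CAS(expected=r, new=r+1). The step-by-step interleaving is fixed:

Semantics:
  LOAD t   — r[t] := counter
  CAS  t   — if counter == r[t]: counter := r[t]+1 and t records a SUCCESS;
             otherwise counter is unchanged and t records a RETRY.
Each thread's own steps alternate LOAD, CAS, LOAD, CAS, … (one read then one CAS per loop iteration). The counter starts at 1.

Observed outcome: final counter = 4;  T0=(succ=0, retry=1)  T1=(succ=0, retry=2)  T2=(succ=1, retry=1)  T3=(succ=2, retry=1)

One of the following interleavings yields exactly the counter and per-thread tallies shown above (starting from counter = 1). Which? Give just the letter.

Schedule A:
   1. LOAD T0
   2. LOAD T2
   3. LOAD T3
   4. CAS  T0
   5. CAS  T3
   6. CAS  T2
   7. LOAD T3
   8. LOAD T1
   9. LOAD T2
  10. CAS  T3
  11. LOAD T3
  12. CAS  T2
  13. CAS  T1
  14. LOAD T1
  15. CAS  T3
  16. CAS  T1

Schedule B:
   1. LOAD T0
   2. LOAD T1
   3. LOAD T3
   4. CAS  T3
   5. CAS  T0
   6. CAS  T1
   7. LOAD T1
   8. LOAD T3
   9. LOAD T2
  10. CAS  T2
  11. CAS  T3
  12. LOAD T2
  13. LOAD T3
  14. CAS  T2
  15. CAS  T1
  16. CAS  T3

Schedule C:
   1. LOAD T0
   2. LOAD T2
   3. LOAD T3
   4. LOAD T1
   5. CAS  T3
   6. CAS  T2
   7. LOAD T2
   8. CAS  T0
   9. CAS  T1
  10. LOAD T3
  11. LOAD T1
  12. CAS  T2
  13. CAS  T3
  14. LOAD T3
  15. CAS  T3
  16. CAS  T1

C

Tracing schedule C:
step 1: T0 LOAD ⇒ load; ctr=1 reg=1
step 2: T2 LOAD ⇒ load; ctr=1 reg=1
step 3: T3 LOAD ⇒ load; ctr=1 reg=1
step 4: T1 LOAD ⇒ load; ctr=1 reg=1
step 5: T3 CAS ⇒ ok; ctr=2 reg=1
step 6: T2 CAS ⇒ retry; ctr=2 reg=1
step 7: T2 LOAD ⇒ load; ctr=2 reg=2
step 8: T0 CAS ⇒ retry; ctr=2 reg=1
step 9: T1 CAS ⇒ retry; ctr=2 reg=1
step 10: T3 LOAD ⇒ load; ctr=2 reg=2
step 11: T1 LOAD ⇒ load; ctr=2 reg=2
step 12: T2 CAS ⇒ ok; ctr=3 reg=2
step 13: T3 CAS ⇒ retry; ctr=3 reg=2
step 14: T3 LOAD ⇒ load; ctr=3 reg=3
step 15: T3 CAS ⇒ ok; ctr=4 reg=3
step 16: T1 CAS ⇒ retry; ctr=4 reg=2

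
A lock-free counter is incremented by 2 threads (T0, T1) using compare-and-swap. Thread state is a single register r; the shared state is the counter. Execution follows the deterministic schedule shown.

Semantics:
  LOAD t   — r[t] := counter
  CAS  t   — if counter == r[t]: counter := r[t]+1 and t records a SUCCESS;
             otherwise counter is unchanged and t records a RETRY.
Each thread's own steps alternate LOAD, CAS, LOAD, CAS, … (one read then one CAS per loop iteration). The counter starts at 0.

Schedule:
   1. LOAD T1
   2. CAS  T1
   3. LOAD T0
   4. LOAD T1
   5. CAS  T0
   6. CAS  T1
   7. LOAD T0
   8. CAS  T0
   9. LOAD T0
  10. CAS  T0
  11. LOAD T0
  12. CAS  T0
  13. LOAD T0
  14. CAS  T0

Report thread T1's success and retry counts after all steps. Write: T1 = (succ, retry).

T1 = (1, 1)

step 1: T1 LOAD ⇒ load; ctr=0 reg=0
step 2: T1 CAS ⇒ ok; ctr=1 reg=0
step 3: T0 LOAD ⇒ load; ctr=1 reg=1
step 4: T1 LOAD ⇒ load; ctr=1 reg=1
step 5: T0 CAS ⇒ ok; ctr=2 reg=1
step 6: T1 CAS ⇒ retry; ctr=2 reg=1
step 7: T0 LOAD ⇒ load; ctr=2 reg=2
step 8: T0 CAS ⇒ ok; ctr=3 reg=2
step 9: T0 LOAD ⇒ load; ctr=3 reg=3
step 10: T0 CAS ⇒ ok; ctr=4 reg=3
step 11: T0 LOAD ⇒ load; ctr=4 reg=4
step 12: T0 CAS ⇒ ok; ctr=5 reg=4
step 13: T0 LOAD ⇒ load; ctr=5 reg=5
step 14: T0 CAS ⇒ ok; ctr=6 reg=5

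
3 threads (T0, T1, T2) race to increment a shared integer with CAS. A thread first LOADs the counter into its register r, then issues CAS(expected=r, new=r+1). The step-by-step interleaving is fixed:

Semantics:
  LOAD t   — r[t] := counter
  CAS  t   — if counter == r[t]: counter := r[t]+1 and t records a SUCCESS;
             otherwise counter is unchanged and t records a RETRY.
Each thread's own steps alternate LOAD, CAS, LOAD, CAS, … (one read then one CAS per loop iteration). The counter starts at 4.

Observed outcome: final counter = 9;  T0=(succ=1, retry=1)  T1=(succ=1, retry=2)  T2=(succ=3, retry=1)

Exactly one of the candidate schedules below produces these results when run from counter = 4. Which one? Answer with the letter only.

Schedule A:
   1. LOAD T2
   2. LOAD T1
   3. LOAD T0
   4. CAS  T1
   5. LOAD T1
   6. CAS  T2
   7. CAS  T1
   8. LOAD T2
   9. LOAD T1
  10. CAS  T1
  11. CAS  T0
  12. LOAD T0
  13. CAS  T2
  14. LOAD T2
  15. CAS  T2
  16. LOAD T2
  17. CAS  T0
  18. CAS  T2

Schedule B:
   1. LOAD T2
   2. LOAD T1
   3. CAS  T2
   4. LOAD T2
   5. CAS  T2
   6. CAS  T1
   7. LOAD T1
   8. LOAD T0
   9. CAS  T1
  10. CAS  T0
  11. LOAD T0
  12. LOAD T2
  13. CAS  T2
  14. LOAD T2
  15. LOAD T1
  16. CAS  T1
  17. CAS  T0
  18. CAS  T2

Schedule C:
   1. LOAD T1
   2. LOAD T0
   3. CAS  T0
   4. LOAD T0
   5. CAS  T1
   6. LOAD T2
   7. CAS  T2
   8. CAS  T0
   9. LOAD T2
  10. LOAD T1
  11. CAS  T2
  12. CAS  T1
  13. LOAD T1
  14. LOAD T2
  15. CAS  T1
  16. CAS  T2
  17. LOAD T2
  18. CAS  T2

Run C:
[1] T1.load  rd  (counter 4, T1.r 4)
[2] T0.load  rd  (counter 4, T0.r 4)
[3] T0.cas  hit  (counter 5, T0.r 4)
[4] T0.load  rd  (counter 5, T0.r 5)
[5] T1.cas  miss  (counter 5, T1.r 4)
[6] T2.load  rd  (counter 5, T2.r 5)
[7] T2.cas  hit  (counter 6, T2.r 5)
[8] T0.cas  miss  (counter 6, T0.r 5)
[9] T2.load  rd  (counter 6, T2.r 6)
[10] T1.load  rd  (counter 6, T1.r 6)
[11] T2.cas  hit  (counter 7, T2.r 6)
[12] T1.cas  miss  (counter 7, T1.r 6)
[13] T1.load  rd  (counter 7, T1.r 7)
[14] T2.load  rd  (counter 7, T2.r 7)
[15] T1.cas  hit  (counter 8, T1.r 7)
[16] T2.cas  miss  (counter 8, T2.r 7)
[17] T2.load  rd  (counter 8, T2.r 8)
[18] T2.cas  hit  (counter 9, T2.r 8)

C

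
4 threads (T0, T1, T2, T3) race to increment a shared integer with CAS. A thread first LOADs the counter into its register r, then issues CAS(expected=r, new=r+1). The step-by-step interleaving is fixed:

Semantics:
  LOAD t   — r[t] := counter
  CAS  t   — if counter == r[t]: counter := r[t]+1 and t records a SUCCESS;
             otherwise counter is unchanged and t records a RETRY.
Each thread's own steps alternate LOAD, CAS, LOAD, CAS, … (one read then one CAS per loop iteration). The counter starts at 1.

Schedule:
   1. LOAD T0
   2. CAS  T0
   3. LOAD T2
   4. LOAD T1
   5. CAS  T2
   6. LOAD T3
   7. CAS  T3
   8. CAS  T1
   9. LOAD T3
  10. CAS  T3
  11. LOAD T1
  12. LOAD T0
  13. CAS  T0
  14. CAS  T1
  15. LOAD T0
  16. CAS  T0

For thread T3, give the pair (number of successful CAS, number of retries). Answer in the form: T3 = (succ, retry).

[1] T0.load  rd  (counter 1, T0.r 1)
[2] T0.cas  hit  (counter 2, T0.r 1)
[3] T2.load  rd  (counter 2, T2.r 2)
[4] T1.load  rd  (counter 2, T1.r 2)
[5] T2.cas  hit  (counter 3, T2.r 2)
[6] T3.load  rd  (counter 3, T3.r 3)
[7] T3.cas  hit  (counter 4, T3.r 3)
[8] T1.cas  miss  (counter 4, T1.r 2)
[9] T3.load  rd  (counter 4, T3.r 4)
[10] T3.cas  hit  (counter 5, T3.r 4)
[11] T1.load  rd  (counter 5, T1.r 5)
[12] T0.load  rd  (counter 5, T0.r 5)
[13] T0.cas  hit  (counter 6, T0.r 5)
[14] T1.cas  miss  (counter 6, T1.r 5)
[15] T0.load  rd  (counter 6, T0.r 6)
[16] T0.cas  hit  (counter 7, T0.r 6)

T3 = (2, 0)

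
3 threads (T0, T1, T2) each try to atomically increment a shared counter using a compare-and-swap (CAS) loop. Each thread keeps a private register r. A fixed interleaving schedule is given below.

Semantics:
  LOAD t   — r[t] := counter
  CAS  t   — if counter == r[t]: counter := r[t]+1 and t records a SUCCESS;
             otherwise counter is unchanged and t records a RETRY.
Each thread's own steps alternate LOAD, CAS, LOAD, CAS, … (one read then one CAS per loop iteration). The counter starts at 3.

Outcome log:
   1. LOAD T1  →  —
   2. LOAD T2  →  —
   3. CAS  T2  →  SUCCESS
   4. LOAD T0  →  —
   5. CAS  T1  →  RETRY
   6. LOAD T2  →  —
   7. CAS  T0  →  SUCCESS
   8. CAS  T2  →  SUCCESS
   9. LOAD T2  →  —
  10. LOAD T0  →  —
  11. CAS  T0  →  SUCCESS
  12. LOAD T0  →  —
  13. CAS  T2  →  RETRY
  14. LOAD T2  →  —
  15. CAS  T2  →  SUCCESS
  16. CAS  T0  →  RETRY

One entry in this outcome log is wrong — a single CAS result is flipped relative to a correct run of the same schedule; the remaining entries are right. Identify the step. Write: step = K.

Correct run:
#1 T1 reads 3
#2 T2 reads 3
#3 T2 CAS(3→4) writes; counter now 4
#4 T0 reads 4
#5 T1 CAS(3→4) fails; counter now 4
#6 T2 reads 4
#7 T0 CAS(4→5) writes; counter now 5
#8 T2 CAS(4→5) fails; counter now 5
#9 T2 reads 5
#10 T0 reads 5
#11 T0 CAS(5→6) writes; counter now 6
#12 T0 reads 6
#13 T2 CAS(5→6) fails; counter now 6
#14 T2 reads 6
#15 T2 CAS(6→7) writes; counter now 7
#16 T0 CAS(6→7) fails; counter now 7
Mismatch at 8.

step = 8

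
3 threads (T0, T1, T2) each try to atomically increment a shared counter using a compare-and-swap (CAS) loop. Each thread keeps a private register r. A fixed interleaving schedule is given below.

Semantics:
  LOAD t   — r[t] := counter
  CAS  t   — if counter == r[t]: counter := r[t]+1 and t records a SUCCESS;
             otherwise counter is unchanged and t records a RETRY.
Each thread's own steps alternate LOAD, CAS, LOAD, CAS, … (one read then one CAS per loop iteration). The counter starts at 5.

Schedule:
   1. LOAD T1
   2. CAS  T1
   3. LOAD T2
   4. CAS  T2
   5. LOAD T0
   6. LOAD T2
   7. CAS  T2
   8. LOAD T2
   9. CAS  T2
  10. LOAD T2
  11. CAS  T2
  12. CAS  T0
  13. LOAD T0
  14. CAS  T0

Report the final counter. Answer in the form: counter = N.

counter = 11

[1] T1.load  rd  (counter 5, T1.r 5)
[2] T1.cas  hit  (counter 6, T1.r 5)
[3] T2.load  rd  (counter 6, T2.r 6)
[4] T2.cas  hit  (counter 7, T2.r 6)
[5] T0.load  rd  (counter 7, T0.r 7)
[6] T2.load  rd  (counter 7, T2.r 7)
[7] T2.cas  hit  (counter 8, T2.r 7)
[8] T2.load  rd  (counter 8, T2.r 8)
[9] T2.cas  hit  (counter 9, T2.r 8)
[10] T2.load  rd  (counter 9, T2.r 9)
[11] T2.cas  hit  (counter 10, T2.r 9)
[12] T0.cas  miss  (counter 10, T0.r 7)
[13] T0.load  rd  (counter 10, T0.r 10)
[14] T0.cas  hit  (counter 11, T0.r 10)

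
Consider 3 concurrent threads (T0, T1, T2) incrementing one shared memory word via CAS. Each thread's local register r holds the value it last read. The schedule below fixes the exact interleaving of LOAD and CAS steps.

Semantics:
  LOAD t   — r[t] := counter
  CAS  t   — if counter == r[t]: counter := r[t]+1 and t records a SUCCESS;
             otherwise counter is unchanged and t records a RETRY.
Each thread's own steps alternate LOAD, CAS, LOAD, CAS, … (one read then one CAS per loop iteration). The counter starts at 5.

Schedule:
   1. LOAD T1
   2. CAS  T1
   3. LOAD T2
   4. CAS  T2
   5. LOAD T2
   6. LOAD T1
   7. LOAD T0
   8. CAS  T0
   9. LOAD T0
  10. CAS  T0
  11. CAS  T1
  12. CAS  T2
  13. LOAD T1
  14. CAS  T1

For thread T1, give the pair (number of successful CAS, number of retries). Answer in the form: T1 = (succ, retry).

#1 T1 reads 5
#2 T1 CAS(5→6) writes; counter now 6
#3 T2 reads 6
#4 T2 CAS(6→7) writes; counter now 7
#5 T2 reads 7
#6 T1 reads 7
#7 T0 reads 7
#8 T0 CAS(7→8) writes; counter now 8
#9 T0 reads 8
#10 T0 CAS(8→9) writes; counter now 9
#11 T1 CAS(7→8) fails; counter now 9
#12 T2 CAS(7→8) fails; counter now 9
#13 T1 reads 9
#14 T1 CAS(9→10) writes; counter now 10

T1 = (2, 1)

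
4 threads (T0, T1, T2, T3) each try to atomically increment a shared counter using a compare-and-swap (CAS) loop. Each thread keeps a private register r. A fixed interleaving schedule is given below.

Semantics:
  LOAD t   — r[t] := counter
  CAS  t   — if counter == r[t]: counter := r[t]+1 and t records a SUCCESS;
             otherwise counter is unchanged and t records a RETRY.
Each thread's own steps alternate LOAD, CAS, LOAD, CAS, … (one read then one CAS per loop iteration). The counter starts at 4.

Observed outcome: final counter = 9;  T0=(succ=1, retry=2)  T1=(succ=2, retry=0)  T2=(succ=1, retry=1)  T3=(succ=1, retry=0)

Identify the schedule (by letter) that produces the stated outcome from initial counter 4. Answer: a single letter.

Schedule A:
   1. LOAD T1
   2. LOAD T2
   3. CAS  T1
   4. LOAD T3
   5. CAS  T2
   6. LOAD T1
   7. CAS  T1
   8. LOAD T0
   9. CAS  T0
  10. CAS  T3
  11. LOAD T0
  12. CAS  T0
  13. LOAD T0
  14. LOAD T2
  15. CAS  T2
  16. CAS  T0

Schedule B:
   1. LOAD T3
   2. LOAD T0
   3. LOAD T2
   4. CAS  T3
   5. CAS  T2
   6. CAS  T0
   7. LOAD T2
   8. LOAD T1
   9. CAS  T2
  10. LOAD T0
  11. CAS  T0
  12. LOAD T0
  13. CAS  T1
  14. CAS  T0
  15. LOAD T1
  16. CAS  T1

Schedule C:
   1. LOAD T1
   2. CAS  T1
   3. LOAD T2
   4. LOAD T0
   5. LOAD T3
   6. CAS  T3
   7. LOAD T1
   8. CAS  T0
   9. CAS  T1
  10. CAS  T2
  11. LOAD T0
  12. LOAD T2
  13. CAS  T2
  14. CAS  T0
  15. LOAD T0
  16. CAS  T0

C

Simulating candidate C:
[1] T1.load  rd  (counter 4, T1.r 4)
[2] T1.cas  hit  (counter 5, T1.r 4)
[3] T2.load  rd  (counter 5, T2.r 5)
[4] T0.load  rd  (counter 5, T0.r 5)
[5] T3.load  rd  (counter 5, T3.r 5)
[6] T3.cas  hit  (counter 6, T3.r 5)
[7] T1.load  rd  (counter 6, T1.r 6)
[8] T0.cas  miss  (counter 6, T0.r 5)
[9] T1.cas  hit  (counter 7, T1.r 6)
[10] T2.cas  miss  (counter 7, T2.r 5)
[11] T0.load  rd  (counter 7, T0.r 7)
[12] T2.load  rd  (counter 7, T2.r 7)
[13] T2.cas  hit  (counter 8, T2.r 7)
[14] T0.cas  miss  (counter 8, T0.r 7)
[15] T0.load  rd  (counter 8, T0.r 8)
[16] T0.cas  hit  (counter 9, T0.r 8)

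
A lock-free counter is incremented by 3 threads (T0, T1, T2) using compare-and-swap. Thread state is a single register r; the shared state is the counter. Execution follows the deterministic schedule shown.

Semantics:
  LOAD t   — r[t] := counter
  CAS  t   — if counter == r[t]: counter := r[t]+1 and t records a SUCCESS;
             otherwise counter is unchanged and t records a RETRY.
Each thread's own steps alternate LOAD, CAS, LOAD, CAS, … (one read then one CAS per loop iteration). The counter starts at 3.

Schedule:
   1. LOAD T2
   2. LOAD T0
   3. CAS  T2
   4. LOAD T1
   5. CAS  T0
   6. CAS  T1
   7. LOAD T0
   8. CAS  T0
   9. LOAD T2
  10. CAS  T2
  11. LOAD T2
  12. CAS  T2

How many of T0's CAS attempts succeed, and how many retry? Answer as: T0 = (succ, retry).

T2 LOAD — after: cnt=3, r=3 — load
T0 LOAD — after: cnt=3, r=3 — load
T2 CAS — after: cnt=4, r=3 — ok
T1 LOAD — after: cnt=4, r=4 — load
T0 CAS — after: cnt=4, r=3 — retry
T1 CAS — after: cnt=5, r=4 — ok
T0 LOAD — after: cnt=5, r=5 — load
T0 CAS — after: cnt=6, r=5 — ok
T2 LOAD — after: cnt=6, r=6 — load
T2 CAS — after: cnt=7, r=6 — ok
T2 LOAD — after: cnt=7, r=7 — load
T2 CAS — after: cnt=8, r=7 — ok

T0 = (1, 1)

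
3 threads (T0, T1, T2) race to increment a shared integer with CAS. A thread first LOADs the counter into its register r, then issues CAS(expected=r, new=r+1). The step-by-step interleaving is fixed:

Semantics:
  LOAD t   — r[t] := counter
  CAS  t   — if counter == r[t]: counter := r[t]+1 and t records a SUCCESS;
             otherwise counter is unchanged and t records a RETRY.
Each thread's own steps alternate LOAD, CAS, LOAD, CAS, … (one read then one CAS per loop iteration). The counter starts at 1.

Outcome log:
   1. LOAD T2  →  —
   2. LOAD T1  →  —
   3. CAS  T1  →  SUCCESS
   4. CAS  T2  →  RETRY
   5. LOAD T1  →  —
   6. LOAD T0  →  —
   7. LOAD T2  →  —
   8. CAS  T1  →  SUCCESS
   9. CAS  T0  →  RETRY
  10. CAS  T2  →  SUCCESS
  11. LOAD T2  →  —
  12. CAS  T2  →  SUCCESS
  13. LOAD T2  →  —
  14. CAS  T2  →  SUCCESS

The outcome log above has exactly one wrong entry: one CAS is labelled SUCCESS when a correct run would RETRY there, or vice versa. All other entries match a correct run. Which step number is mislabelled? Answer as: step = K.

Correct run:
T2 LOAD — after: cnt=1, r=1 — load
T1 LOAD — after: cnt=1, r=1 — load
T1 CAS — after: cnt=2, r=1 — ok
T2 CAS — after: cnt=2, r=1 — retry
T1 LOAD — after: cnt=2, r=2 — load
T0 LOAD — after: cnt=2, r=2 — load
T2 LOAD — after: cnt=2, r=2 — load
T1 CAS — after: cnt=3, r=2 — ok
T0 CAS — after: cnt=3, r=2 — retry
T2 CAS — after: cnt=3, r=2 — retry
T2 LOAD — after: cnt=3, r=3 — load
T2 CAS — after: cnt=4, r=3 — ok
T2 LOAD — after: cnt=4, r=4 — load
T2 CAS — after: cnt=5, r=4 — ok
Mismatch at 10.

step = 10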